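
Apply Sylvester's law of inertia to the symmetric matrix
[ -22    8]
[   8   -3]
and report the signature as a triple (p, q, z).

step 0: pivot -22 → sign −
step 1: pivot -1/11 → sign −
signature = (0, 2, 0)

Answer: (0, 2, 0)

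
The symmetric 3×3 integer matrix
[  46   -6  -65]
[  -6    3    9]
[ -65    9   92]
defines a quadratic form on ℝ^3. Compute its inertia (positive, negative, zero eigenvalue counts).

Answer: (3, 0, 0)

Derivation:
step 0: pivot 46 → sign +
step 1: pivot 51/23 → sign +
step 2: pivot 1/34 → sign +
signature = (3, 0, 0)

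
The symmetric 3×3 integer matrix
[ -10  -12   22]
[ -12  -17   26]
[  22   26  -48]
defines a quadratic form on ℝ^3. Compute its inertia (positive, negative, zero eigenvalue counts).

Answer: (1, 2, 0)

Derivation:
step 0: pivot -10 → sign −
step 1: pivot -13/5 → sign −
step 2: pivot 6/13 → sign +
signature = (1, 2, 0)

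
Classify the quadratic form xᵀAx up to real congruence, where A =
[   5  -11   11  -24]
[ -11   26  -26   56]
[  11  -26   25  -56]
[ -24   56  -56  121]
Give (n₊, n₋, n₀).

step 0: pivot 5 → sign +
step 1: pivot 9/5 → sign +
step 2: pivot -1 → sign −
step 3: pivot 1/9 → sign +
signature = (3, 1, 0)

Answer: (3, 1, 0)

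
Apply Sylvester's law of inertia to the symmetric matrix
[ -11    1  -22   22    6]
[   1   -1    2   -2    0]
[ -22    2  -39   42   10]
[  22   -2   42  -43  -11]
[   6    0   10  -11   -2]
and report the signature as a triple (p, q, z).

Answer: (3, 2, 0)

Derivation:
step 0: pivot -11 → sign −
step 1: pivot -10/11 → sign −
step 2: pivot 5 → sign +
step 3: pivot 1/5 → sign +
step 4: pivot 3/5 → sign +
signature = (3, 2, 0)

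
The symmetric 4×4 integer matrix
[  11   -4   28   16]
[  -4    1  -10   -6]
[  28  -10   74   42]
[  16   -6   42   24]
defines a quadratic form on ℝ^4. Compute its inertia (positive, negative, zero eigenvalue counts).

Answer: (3, 1, 0)

Derivation:
step 0: pivot 11 → sign +
step 1: pivot -5/11 → sign −
step 2: pivot 14/5 → sign +
step 3: pivot 2/7 → sign +
signature = (3, 1, 0)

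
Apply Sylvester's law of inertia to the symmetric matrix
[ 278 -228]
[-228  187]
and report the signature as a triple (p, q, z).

step 0: pivot 278 → sign +
step 1: pivot 1/139 → sign +
signature = (2, 0, 0)

Answer: (2, 0, 0)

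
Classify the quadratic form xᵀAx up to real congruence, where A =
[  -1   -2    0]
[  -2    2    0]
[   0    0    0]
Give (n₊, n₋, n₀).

step 0: pivot -1 → sign −
step 1: pivot 6 → sign +
step 2: row/col 2 already zero → sign 0
signature = (1, 1, 1)

Answer: (1, 1, 1)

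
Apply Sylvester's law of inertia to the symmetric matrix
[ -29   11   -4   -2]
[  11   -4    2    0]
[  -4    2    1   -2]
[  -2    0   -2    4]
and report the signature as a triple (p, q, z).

Answer: (2, 1, 1)

Derivation:
step 0: pivot -29 → sign −
step 1: pivot 5/29 → sign +
step 2: pivot 1/5 → sign +
step 3: row/col 3 already zero → sign 0
signature = (2, 1, 1)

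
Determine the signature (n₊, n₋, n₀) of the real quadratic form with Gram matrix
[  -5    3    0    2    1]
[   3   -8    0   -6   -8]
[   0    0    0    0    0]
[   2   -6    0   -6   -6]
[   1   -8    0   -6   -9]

step 0: pivot -5 → sign −
step 1: pivot -31/5 → sign −
step 2: pivot -46/31 → sign −
step 3: pivot 1/23 → sign +
step 4: row/col 4 already zero → sign 0
signature = (1, 3, 1)

Answer: (1, 3, 1)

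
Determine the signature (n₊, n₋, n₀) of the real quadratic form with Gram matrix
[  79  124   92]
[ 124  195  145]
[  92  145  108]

step 0: pivot 79 → sign +
step 1: pivot 29/79 → sign +
step 2: pivot -3/29 → sign −
signature = (2, 1, 0)

Answer: (2, 1, 0)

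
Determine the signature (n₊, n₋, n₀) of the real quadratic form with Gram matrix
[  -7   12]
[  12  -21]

Answer: (0, 2, 0)

Derivation:
step 0: pivot -7 → sign −
step 1: pivot -3/7 → sign −
signature = (0, 2, 0)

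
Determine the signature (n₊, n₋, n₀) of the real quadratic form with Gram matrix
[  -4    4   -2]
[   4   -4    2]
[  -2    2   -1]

Answer: (0, 1, 2)

Derivation:
step 0: pivot -4 → sign −
step 1: row/col 1 already zero → sign 0
step 2: row/col 2 already zero → sign 0
signature = (0, 1, 2)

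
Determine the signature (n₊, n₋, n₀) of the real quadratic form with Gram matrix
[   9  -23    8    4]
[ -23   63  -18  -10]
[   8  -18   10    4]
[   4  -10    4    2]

Answer: (4, 0, 0)

Derivation:
step 0: pivot 9 → sign +
step 1: pivot 38/9 → sign +
step 2: pivot 28/19 → sign +
step 3: pivot 1/7 → sign +
signature = (4, 0, 0)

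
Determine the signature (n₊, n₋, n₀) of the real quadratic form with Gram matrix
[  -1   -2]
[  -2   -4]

step 0: pivot -1 → sign −
step 1: row/col 1 already zero → sign 0
signature = (0, 1, 1)

Answer: (0, 1, 1)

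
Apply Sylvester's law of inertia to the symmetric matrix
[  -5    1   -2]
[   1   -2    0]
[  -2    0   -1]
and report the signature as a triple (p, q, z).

step 0: pivot -5 → sign −
step 1: pivot -9/5 → sign −
step 2: pivot -1/9 → sign −
signature = (0, 3, 0)

Answer: (0, 3, 0)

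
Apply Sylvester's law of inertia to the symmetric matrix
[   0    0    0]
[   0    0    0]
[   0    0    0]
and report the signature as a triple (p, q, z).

step 0: row/col 0 already zero → sign 0
step 1: row/col 1 already zero → sign 0
step 2: row/col 2 already zero → sign 0
signature = (0, 0, 3)

Answer: (0, 0, 3)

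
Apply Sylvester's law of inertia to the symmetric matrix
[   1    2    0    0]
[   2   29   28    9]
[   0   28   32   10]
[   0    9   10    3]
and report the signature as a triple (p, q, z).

step 0: pivot 1 → sign +
step 1: pivot 25 → sign +
step 2: pivot 16/25 → sign +
step 3: pivot -1/4 → sign −
signature = (3, 1, 0)

Answer: (3, 1, 0)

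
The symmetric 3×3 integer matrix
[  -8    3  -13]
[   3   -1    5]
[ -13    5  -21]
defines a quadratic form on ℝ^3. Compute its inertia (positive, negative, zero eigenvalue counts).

Answer: (1, 1, 1)

Derivation:
step 0: pivot -8 → sign −
step 1: pivot 1/8 → sign +
step 2: row/col 2 already zero → sign 0
signature = (1, 1, 1)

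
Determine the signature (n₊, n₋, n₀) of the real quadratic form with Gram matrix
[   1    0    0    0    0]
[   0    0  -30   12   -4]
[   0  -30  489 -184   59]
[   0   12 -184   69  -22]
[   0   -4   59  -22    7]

Answer: (3, 2, 0)

Derivation:
step 0: pivot 1 → sign +
step 1: pivot 489 → sign +
step 2: pivot -300/163 → sign −
step 3: pivot 1/25 → sign +
step 4: pivot -1/9 → sign −
signature = (3, 2, 0)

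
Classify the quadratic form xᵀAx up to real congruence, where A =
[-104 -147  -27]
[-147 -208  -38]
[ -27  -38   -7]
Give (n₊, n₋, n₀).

step 0: pivot -104 → sign −
step 1: pivot -23/104 → sign −
step 2: pivot 3/23 → sign +
signature = (1, 2, 0)

Answer: (1, 2, 0)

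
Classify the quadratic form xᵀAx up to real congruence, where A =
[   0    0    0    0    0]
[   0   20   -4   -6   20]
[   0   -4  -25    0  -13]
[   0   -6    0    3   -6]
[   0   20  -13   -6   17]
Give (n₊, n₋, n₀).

Answer: (2, 1, 2)

Derivation:
step 0: pivot 20 → sign +
step 1: pivot -129/5 → sign −
step 2: pivot 54/43 → sign +
step 3: row/col 3 already zero → sign 0
step 4: row/col 4 already zero → sign 0
signature = (2, 1, 2)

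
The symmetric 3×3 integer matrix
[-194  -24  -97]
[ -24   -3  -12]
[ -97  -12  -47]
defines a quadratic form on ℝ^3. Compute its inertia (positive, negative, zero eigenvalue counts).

Answer: (1, 2, 0)

Derivation:
step 0: pivot -194 → sign −
step 1: pivot -3/97 → sign −
step 2: pivot 3/2 → sign +
signature = (1, 2, 0)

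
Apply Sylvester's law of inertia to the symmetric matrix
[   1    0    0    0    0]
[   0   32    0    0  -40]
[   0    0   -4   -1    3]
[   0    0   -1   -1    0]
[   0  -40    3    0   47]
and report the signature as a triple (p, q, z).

Answer: (2, 2, 1)

Derivation:
step 0: pivot 1 → sign +
step 1: pivot 32 → sign +
step 2: pivot -4 → sign −
step 3: pivot -3/4 → sign −
step 4: row/col 4 already zero → sign 0
signature = (2, 2, 1)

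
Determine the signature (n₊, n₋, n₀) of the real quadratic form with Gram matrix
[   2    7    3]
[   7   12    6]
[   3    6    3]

Answer: (2, 1, 0)

Derivation:
step 0: pivot 2 → sign +
step 1: pivot -25/2 → sign −
step 2: pivot 3/25 → sign +
signature = (2, 1, 0)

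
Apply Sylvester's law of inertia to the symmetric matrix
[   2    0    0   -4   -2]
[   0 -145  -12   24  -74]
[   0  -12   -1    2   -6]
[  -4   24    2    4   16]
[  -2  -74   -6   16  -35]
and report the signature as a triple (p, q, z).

step 0: pivot 2 → sign +
step 1: pivot -145 → sign −
step 2: pivot -1/145 → sign −
step 3: pivot 3 → sign +
step 4: row/col 4 already zero → sign 0
signature = (2, 2, 1)

Answer: (2, 2, 1)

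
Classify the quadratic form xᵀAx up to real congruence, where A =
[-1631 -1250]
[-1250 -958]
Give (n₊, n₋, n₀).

step 0: pivot -1631 → sign −
step 1: pivot 2/1631 → sign +
signature = (1, 1, 0)

Answer: (1, 1, 0)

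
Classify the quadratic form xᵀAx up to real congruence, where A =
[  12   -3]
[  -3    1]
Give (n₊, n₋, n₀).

step 0: pivot 12 → sign +
step 1: pivot 1/4 → sign +
signature = (2, 0, 0)

Answer: (2, 0, 0)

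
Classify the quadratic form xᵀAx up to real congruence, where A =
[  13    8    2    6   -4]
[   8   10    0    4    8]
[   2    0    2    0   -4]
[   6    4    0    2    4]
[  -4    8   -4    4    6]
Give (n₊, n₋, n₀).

step 0: pivot 13 → sign +
step 1: pivot 66/13 → sign +
step 2: pivot 46/33 → sign +
step 3: pivot -30/23 → sign −
step 4: pivot -2/5 → sign −
signature = (3, 2, 0)

Answer: (3, 2, 0)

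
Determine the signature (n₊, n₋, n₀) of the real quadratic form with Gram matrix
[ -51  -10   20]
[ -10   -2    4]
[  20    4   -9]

step 0: pivot -51 → sign −
step 1: pivot -2/51 → sign −
step 2: pivot -1 → sign −
signature = (0, 3, 0)

Answer: (0, 3, 0)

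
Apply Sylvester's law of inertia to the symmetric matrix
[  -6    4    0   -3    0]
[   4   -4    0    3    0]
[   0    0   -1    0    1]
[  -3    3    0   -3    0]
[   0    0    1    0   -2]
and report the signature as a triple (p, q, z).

step 0: pivot -6 → sign −
step 1: pivot -4/3 → sign −
step 2: pivot -1 → sign −
step 3: pivot -3/4 → sign −
step 4: pivot -1 → sign −
signature = (0, 5, 0)

Answer: (0, 5, 0)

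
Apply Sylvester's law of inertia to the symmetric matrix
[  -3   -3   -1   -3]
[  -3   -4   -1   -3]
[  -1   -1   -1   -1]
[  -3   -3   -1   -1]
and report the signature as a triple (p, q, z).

Answer: (1, 3, 0)

Derivation:
step 0: pivot -3 → sign −
step 1: pivot -1 → sign −
step 2: pivot -2/3 → sign −
step 3: pivot 2 → sign +
signature = (1, 3, 0)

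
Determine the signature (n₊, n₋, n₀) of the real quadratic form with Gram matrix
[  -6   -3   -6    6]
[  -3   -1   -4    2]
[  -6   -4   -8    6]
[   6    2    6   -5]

step 0: pivot -6 → sign −
step 1: pivot 1/2 → sign +
step 2: pivot -4 → sign −
step 3: row/col 3 already zero → sign 0
signature = (1, 2, 1)

Answer: (1, 2, 1)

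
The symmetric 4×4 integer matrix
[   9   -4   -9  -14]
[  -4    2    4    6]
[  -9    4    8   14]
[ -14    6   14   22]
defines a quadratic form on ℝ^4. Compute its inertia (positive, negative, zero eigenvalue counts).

step 0: pivot 9 → sign +
step 1: pivot 2/9 → sign +
step 2: pivot -1 → sign −
step 3: row/col 3 already zero → sign 0
signature = (2, 1, 1)

Answer: (2, 1, 1)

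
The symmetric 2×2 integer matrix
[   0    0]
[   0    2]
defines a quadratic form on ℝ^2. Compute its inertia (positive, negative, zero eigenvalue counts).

step 0: pivot 2 → sign +
step 1: row/col 1 already zero → sign 0
signature = (1, 0, 1)

Answer: (1, 0, 1)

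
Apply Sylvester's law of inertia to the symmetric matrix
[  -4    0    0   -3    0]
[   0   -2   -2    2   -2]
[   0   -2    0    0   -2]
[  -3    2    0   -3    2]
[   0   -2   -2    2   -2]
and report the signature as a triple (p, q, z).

step 0: pivot -4 → sign −
step 1: pivot -2 → sign −
step 2: pivot 2 → sign +
step 3: pivot -3/4 → sign −
step 4: row/col 4 already zero → sign 0
signature = (1, 3, 1)

Answer: (1, 3, 1)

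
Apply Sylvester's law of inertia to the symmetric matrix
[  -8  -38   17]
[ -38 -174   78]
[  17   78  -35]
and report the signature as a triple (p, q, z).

Answer: (1, 2, 0)

Derivation:
step 0: pivot -8 → sign −
step 1: pivot 13/2 → sign +
step 2: pivot -1/26 → sign −
signature = (1, 2, 0)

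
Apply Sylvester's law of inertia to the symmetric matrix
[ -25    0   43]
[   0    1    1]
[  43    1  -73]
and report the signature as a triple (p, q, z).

step 0: pivot -25 → sign −
step 1: pivot 1 → sign +
step 2: pivot -1/25 → sign −
signature = (1, 2, 0)

Answer: (1, 2, 0)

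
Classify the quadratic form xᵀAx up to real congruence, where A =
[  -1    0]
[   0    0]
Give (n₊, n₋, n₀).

step 0: pivot -1 → sign −
step 1: row/col 1 already zero → sign 0
signature = (0, 1, 1)

Answer: (0, 1, 1)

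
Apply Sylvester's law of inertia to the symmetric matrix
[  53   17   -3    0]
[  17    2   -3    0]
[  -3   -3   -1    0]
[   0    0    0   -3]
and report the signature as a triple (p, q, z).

Answer: (2, 2, 0)

Derivation:
step 0: pivot 53 → sign +
step 1: pivot -183/53 → sign −
step 2: pivot 2/61 → sign +
step 3: pivot -3 → sign −
signature = (2, 2, 0)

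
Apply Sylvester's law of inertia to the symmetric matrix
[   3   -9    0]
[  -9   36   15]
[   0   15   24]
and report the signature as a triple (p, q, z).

step 0: pivot 3 → sign +
step 1: pivot 9 → sign +
step 2: pivot -1 → sign −
signature = (2, 1, 0)

Answer: (2, 1, 0)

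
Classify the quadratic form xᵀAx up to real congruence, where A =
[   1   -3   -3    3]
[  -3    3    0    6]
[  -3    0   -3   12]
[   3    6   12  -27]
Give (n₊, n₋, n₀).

Answer: (2, 1, 1)

Derivation:
step 0: pivot 1 → sign +
step 1: pivot -6 → sign −
step 2: pivot 3/2 → sign +
step 3: row/col 3 already zero → sign 0
signature = (2, 1, 1)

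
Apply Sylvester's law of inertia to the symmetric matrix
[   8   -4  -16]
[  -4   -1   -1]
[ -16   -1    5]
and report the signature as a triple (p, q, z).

Answer: (1, 1, 1)

Derivation:
step 0: pivot 8 → sign +
step 1: pivot -3 → sign −
step 2: row/col 2 already zero → sign 0
signature = (1, 1, 1)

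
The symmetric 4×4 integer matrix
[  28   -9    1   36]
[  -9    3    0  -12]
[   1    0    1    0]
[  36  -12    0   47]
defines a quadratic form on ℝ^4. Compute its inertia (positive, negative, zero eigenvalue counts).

step 0: pivot 28 → sign +
step 1: pivot 3/28 → sign +
step 2: pivot -1 → sign −
step 3: row/col 3 already zero → sign 0
signature = (2, 1, 1)

Answer: (2, 1, 1)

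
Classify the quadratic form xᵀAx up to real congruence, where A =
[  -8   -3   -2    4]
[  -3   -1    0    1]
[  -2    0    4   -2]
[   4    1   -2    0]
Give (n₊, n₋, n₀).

step 0: pivot -8 → sign −
step 1: pivot 1/8 → sign +
step 2: row/col 2 already zero → sign 0
step 3: row/col 3 already zero → sign 0
signature = (1, 1, 2)

Answer: (1, 1, 2)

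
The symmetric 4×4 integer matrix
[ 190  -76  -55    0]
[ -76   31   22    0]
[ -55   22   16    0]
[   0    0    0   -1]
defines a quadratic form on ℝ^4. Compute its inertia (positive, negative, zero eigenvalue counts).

Answer: (3, 1, 0)

Derivation:
step 0: pivot 190 → sign +
step 1: pivot 3/5 → sign +
step 2: pivot 3/38 → sign +
step 3: pivot -1 → sign −
signature = (3, 1, 0)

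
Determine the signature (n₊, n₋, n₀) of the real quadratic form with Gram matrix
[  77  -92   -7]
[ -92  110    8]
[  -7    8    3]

Answer: (3, 0, 0)

Derivation:
step 0: pivot 77 → sign +
step 1: pivot 6/77 → sign +
step 2: pivot 2/3 → sign +
signature = (3, 0, 0)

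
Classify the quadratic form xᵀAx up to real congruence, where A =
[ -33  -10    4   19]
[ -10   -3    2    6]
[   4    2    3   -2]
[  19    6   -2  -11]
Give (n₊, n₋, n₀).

Answer: (2, 2, 0)

Derivation:
step 0: pivot -33 → sign −
step 1: pivot 1/33 → sign +
step 2: pivot -17 → sign −
step 3: pivot 2/17 → sign +
signature = (2, 2, 0)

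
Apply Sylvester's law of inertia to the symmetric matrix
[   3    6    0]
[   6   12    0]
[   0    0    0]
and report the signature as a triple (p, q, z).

step 0: pivot 3 → sign +
step 1: row/col 1 already zero → sign 0
step 2: row/col 2 already zero → sign 0
signature = (1, 0, 2)

Answer: (1, 0, 2)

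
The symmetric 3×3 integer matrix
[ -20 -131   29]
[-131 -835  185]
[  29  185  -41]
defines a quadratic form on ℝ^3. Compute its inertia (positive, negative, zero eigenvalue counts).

Answer: (1, 2, 0)

Derivation:
step 0: pivot -20 → sign −
step 1: pivot 461/20 → sign +
step 2: pivot -6/461 → sign −
signature = (1, 2, 0)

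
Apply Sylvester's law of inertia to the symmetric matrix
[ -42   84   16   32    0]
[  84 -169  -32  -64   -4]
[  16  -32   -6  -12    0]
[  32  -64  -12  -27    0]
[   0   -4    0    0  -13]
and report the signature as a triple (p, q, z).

Answer: (2, 3, 0)

Derivation:
step 0: pivot -42 → sign −
step 1: pivot -1 → sign −
step 2: pivot 2/21 → sign +
step 3: pivot -3 → sign −
step 4: pivot 3 → sign +
signature = (2, 3, 0)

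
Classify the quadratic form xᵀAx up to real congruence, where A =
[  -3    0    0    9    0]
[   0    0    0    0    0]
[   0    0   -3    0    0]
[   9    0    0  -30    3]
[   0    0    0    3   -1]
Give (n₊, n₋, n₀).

Answer: (1, 3, 1)

Derivation:
step 0: pivot -3 → sign −
step 1: pivot -3 → sign −
step 2: pivot -3 → sign −
step 3: pivot 2 → sign +
step 4: row/col 4 already zero → sign 0
signature = (1, 3, 1)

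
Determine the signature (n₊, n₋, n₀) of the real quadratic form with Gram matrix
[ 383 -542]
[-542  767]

Answer: (1, 1, 0)

Derivation:
step 0: pivot 383 → sign +
step 1: pivot -3/383 → sign −
signature = (1, 1, 0)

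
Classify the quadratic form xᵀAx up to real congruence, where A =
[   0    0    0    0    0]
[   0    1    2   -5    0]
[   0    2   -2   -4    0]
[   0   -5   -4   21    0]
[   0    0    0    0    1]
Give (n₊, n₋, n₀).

step 0: pivot 1 → sign +
step 1: pivot -6 → sign −
step 2: pivot 2 → sign +
step 3: pivot 1 → sign +
step 4: row/col 4 already zero → sign 0
signature = (3, 1, 1)

Answer: (3, 1, 1)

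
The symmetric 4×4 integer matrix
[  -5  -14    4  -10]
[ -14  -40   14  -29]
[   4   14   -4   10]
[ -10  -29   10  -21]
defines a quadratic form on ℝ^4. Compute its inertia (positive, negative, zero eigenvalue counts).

step 0: pivot -5 → sign −
step 1: pivot -4/5 → sign −
step 2: pivot 9 → sign +
step 3: row/col 3 already zero → sign 0
signature = (1, 2, 1)

Answer: (1, 2, 1)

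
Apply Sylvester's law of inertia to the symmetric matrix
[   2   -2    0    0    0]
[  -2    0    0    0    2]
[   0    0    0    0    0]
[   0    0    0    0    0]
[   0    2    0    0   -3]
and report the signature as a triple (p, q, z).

Answer: (1, 2, 2)

Derivation:
step 0: pivot 2 → sign +
step 1: pivot -2 → sign −
step 2: pivot -1 → sign −
step 3: row/col 3 already zero → sign 0
step 4: row/col 4 already zero → sign 0
signature = (1, 2, 2)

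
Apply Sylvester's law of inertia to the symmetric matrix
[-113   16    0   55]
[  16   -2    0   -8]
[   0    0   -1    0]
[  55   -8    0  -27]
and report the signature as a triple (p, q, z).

step 0: pivot -113 → sign −
step 1: pivot 30/113 → sign +
step 2: pivot -1 → sign −
step 3: pivot -2/5 → sign −
signature = (1, 3, 0)

Answer: (1, 3, 0)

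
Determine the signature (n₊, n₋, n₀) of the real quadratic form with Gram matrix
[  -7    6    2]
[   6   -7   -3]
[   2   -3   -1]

step 0: pivot -7 → sign −
step 1: pivot -13/7 → sign −
step 2: pivot 6/13 → sign +
signature = (1, 2, 0)

Answer: (1, 2, 0)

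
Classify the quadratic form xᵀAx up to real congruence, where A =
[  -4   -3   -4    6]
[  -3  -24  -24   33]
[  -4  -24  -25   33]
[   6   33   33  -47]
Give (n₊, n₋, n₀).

step 0: pivot -4 → sign −
step 1: pivot -87/4 → sign −
step 2: pivot -21/29 → sign −
step 3: pivot -2/7 → sign −
signature = (0, 4, 0)

Answer: (0, 4, 0)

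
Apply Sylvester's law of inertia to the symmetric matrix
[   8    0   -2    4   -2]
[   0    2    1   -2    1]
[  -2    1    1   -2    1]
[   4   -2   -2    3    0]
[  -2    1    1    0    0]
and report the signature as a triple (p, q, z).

Answer: (3, 1, 1)

Derivation:
step 0: pivot 8 → sign +
step 1: pivot 2 → sign +
step 2: pivot -1 → sign −
step 3: pivot 3 → sign +
step 4: row/col 4 already zero → sign 0
signature = (3, 1, 1)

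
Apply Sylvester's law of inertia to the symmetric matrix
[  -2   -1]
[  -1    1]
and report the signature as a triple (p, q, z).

step 0: pivot -2 → sign −
step 1: pivot 3/2 → sign +
signature = (1, 1, 0)

Answer: (1, 1, 0)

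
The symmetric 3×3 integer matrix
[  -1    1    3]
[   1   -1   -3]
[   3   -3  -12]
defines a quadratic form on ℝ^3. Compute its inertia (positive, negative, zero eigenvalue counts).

Answer: (0, 2, 1)

Derivation:
step 0: pivot -1 → sign −
step 1: pivot -3 → sign −
step 2: row/col 2 already zero → sign 0
signature = (0, 2, 1)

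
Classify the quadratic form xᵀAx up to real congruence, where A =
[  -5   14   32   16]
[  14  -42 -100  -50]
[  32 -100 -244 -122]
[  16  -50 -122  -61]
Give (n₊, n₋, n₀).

Answer: (0, 3, 1)

Derivation:
step 0: pivot -5 → sign −
step 1: pivot -14/5 → sign −
step 2: pivot -4/7 → sign −
step 3: row/col 3 already zero → sign 0
signature = (0, 3, 1)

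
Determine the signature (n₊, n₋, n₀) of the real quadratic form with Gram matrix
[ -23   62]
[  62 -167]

Answer: (1, 1, 0)

Derivation:
step 0: pivot -23 → sign −
step 1: pivot 3/23 → sign +
signature = (1, 1, 0)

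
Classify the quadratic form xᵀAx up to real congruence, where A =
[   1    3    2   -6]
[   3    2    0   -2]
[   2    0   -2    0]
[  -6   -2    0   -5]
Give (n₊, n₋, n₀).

step 0: pivot 1 → sign +
step 1: pivot -7 → sign −
step 2: pivot -6/7 → sign −
step 3: pivot -1 → sign −
signature = (1, 3, 0)

Answer: (1, 3, 0)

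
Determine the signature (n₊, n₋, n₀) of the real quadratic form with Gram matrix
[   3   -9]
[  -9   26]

step 0: pivot 3 → sign +
step 1: pivot -1 → sign −
signature = (1, 1, 0)

Answer: (1, 1, 0)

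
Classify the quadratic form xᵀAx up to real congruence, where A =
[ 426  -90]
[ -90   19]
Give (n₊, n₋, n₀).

step 0: pivot 426 → sign +
step 1: pivot -1/71 → sign −
signature = (1, 1, 0)

Answer: (1, 1, 0)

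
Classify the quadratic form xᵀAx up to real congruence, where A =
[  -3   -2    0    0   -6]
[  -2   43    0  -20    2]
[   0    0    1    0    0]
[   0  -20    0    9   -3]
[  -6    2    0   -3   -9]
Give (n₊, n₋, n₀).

Answer: (3, 2, 0)

Derivation:
step 0: pivot -3 → sign −
step 1: pivot 133/3 → sign +
step 2: pivot 1 → sign +
step 3: pivot -3/133 → sign −
step 4: pivot 6 → sign +
signature = (3, 2, 0)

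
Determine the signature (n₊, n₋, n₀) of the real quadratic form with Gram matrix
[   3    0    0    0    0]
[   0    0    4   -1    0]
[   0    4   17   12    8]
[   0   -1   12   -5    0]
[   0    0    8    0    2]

Answer: (4, 1, 0)

Derivation:
step 0: pivot 3 → sign +
step 1: pivot 17 → sign +
step 2: pivot -16/17 → sign −
step 3: pivot 33/16 → sign +
step 4: pivot 2/33 → sign +
signature = (4, 1, 0)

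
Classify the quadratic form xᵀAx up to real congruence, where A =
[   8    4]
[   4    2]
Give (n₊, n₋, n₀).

step 0: pivot 8 → sign +
step 1: row/col 1 already zero → sign 0
signature = (1, 0, 1)

Answer: (1, 0, 1)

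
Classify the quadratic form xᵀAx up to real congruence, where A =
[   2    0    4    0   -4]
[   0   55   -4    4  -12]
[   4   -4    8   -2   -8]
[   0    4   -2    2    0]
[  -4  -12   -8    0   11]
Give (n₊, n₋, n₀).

step 0: pivot 2 → sign +
step 1: pivot 55 → sign +
step 2: pivot -16/55 → sign −
step 3: pivot 47/4 → sign +
step 4: pivot -3/47 → sign −
signature = (3, 2, 0)

Answer: (3, 2, 0)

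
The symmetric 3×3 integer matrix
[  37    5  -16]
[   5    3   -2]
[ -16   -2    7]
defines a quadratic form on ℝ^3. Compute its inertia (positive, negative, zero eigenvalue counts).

step 0: pivot 37 → sign +
step 1: pivot 86/37 → sign +
step 2: pivot 3/43 → sign +
signature = (3, 0, 0)

Answer: (3, 0, 0)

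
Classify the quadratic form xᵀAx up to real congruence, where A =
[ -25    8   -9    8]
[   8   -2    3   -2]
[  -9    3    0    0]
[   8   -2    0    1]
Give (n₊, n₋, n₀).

Answer: (3, 1, 0)

Derivation:
step 0: pivot -25 → sign −
step 1: pivot 14/25 → sign +
step 2: pivot 45/14 → sign +
step 3: pivot 1/5 → sign +
signature = (3, 1, 0)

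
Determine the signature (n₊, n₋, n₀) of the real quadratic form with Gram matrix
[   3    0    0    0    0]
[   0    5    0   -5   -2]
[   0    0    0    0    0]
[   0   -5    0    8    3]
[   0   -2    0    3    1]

Answer: (3, 1, 1)

Derivation:
step 0: pivot 3 → sign +
step 1: pivot 5 → sign +
step 2: pivot 3 → sign +
step 3: pivot -2/15 → sign −
step 4: row/col 4 already zero → sign 0
signature = (3, 1, 1)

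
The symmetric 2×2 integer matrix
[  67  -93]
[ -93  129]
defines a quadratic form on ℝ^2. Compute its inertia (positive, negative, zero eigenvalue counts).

Answer: (1, 1, 0)

Derivation:
step 0: pivot 67 → sign +
step 1: pivot -6/67 → sign −
signature = (1, 1, 0)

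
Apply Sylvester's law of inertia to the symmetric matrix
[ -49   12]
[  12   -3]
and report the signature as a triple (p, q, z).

step 0: pivot -49 → sign −
step 1: pivot -3/49 → sign −
signature = (0, 2, 0)

Answer: (0, 2, 0)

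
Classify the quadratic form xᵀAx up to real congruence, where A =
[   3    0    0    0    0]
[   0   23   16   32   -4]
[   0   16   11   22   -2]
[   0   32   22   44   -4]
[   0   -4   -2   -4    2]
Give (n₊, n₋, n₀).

Answer: (3, 1, 1)

Derivation:
step 0: pivot 3 → sign +
step 1: pivot 23 → sign +
step 2: pivot -3/23 → sign −
step 3: pivot 6 → sign +
step 4: row/col 4 already zero → sign 0
signature = (3, 1, 1)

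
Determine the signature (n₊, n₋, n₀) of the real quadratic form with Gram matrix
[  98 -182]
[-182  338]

Answer: (1, 0, 1)

Derivation:
step 0: pivot 98 → sign +
step 1: row/col 1 already zero → sign 0
signature = (1, 0, 1)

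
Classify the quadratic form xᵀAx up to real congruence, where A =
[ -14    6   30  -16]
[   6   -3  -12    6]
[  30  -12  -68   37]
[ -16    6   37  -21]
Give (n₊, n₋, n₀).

step 0: pivot -14 → sign −
step 1: pivot -3/7 → sign −
step 2: pivot -2 → sign −
step 3: pivot -1/2 → sign −
signature = (0, 4, 0)

Answer: (0, 4, 0)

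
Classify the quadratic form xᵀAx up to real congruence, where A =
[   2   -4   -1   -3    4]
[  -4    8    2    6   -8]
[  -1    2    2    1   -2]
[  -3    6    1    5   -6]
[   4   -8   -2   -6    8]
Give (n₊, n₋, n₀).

Answer: (3, 0, 2)

Derivation:
step 0: pivot 2 → sign +
step 1: pivot 3/2 → sign +
step 2: pivot 1/3 → sign +
step 3: row/col 3 already zero → sign 0
step 4: row/col 4 already zero → sign 0
signature = (3, 0, 2)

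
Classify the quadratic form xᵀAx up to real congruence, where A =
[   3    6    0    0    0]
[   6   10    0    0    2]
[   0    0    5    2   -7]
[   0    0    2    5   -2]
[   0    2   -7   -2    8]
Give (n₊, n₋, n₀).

Answer: (4, 1, 0)

Derivation:
step 0: pivot 3 → sign +
step 1: pivot -2 → sign −
step 2: pivot 5 → sign +
step 3: pivot 21/5 → sign +
step 4: pivot 1/21 → sign +
signature = (4, 1, 0)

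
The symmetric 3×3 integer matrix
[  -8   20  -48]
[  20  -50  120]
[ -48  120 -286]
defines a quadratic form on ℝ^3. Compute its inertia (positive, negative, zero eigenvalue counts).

step 0: pivot -8 → sign −
step 1: pivot 2 → sign +
step 2: row/col 2 already zero → sign 0
signature = (1, 1, 1)

Answer: (1, 1, 1)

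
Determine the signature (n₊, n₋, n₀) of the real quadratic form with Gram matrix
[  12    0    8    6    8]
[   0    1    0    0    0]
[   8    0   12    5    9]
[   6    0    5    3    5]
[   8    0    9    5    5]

Answer: (3, 2, 0)

Derivation:
step 0: pivot 12 → sign +
step 1: pivot 1 → sign +
step 2: pivot 20/3 → sign +
step 3: pivot -3/20 → sign −
step 4: pivot -1 → sign −
signature = (3, 2, 0)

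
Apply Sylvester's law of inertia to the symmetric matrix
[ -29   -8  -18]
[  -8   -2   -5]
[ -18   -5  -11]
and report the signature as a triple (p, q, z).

step 0: pivot -29 → sign −
step 1: pivot 6/29 → sign +
step 2: pivot 1/6 → sign +
signature = (2, 1, 0)

Answer: (2, 1, 0)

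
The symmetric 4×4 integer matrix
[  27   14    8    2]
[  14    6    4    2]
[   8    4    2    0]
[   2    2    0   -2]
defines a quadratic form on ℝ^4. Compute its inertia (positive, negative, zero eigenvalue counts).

Answer: (1, 2, 1)

Derivation:
step 0: pivot 27 → sign +
step 1: pivot -34/27 → sign −
step 2: pivot -6/17 → sign −
step 3: row/col 3 already zero → sign 0
signature = (1, 2, 1)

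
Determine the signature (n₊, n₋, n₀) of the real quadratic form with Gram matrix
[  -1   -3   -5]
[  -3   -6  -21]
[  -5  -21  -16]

Answer: (1, 2, 0)

Derivation:
step 0: pivot -1 → sign −
step 1: pivot 3 → sign +
step 2: pivot -3 → sign −
signature = (1, 2, 0)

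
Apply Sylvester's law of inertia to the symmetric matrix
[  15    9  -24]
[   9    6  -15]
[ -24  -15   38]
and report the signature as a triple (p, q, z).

Answer: (2, 1, 0)

Derivation:
step 0: pivot 15 → sign +
step 1: pivot 3/5 → sign +
step 2: pivot -1 → sign −
signature = (2, 1, 0)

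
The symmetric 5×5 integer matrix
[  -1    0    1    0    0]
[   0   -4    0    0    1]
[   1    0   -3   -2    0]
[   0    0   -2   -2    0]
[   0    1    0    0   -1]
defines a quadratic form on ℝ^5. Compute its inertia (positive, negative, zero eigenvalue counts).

step 0: pivot -1 → sign −
step 1: pivot -4 → sign −
step 2: pivot -2 → sign −
step 3: pivot -3/4 → sign −
step 4: row/col 4 already zero → sign 0
signature = (0, 4, 1)

Answer: (0, 4, 1)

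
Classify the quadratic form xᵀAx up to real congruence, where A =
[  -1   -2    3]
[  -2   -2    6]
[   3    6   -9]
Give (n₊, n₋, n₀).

step 0: pivot -1 → sign −
step 1: pivot 2 → sign +
step 2: row/col 2 already zero → sign 0
signature = (1, 1, 1)

Answer: (1, 1, 1)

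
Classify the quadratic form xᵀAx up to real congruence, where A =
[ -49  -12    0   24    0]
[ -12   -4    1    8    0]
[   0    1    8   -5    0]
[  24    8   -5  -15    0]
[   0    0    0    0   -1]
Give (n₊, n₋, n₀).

step 0: pivot -49 → sign −
step 1: pivot -52/49 → sign −
step 2: pivot 465/52 → sign +
step 3: pivot -1/155 → sign −
step 4: pivot -1 → sign −
signature = (1, 4, 0)

Answer: (1, 4, 0)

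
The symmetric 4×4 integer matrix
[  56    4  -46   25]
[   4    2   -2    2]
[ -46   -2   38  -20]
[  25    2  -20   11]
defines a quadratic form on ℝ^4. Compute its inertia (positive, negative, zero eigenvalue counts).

step 0: pivot 56 → sign +
step 1: pivot 12/7 → sign +
step 2: pivot -3/4 → sign −
step 3: row/col 3 already zero → sign 0
signature = (2, 1, 1)

Answer: (2, 1, 1)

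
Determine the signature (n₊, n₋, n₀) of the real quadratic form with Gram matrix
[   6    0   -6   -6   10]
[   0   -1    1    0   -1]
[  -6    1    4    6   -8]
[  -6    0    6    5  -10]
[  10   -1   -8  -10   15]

Answer: (2, 3, 0)

Derivation:
step 0: pivot 6 → sign +
step 1: pivot -1 → sign −
step 2: pivot -1 → sign −
step 3: pivot -1 → sign −
step 4: pivot 1/3 → sign +
signature = (2, 3, 0)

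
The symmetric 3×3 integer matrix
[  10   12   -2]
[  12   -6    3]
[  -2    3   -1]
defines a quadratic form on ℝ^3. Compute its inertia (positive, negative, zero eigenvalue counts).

Answer: (2, 1, 0)

Derivation:
step 0: pivot 10 → sign +
step 1: pivot -102/5 → sign −
step 2: pivot 1/34 → sign +
signature = (2, 1, 0)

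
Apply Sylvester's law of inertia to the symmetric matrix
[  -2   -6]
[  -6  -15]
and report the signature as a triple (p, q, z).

step 0: pivot -2 → sign −
step 1: pivot 3 → sign +
signature = (1, 1, 0)

Answer: (1, 1, 0)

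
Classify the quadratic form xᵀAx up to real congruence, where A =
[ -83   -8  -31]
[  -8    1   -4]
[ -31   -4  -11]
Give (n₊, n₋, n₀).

step 0: pivot -83 → sign −
step 1: pivot 147/83 → sign +
step 2: row/col 2 already zero → sign 0
signature = (1, 1, 1)

Answer: (1, 1, 1)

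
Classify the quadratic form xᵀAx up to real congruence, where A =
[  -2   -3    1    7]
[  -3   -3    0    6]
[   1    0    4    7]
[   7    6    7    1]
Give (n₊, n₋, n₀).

step 0: pivot -2 → sign −
step 1: pivot 3/2 → sign +
step 2: pivot 3 → sign +
step 3: row/col 3 already zero → sign 0
signature = (2, 1, 1)

Answer: (2, 1, 1)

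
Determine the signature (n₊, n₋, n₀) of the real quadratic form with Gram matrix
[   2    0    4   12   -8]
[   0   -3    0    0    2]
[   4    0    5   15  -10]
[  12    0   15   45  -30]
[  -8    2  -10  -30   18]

Answer: (1, 3, 1)

Derivation:
step 0: pivot 2 → sign +
step 1: pivot -3 → sign −
step 2: pivot -3 → sign −
step 3: pivot -2/3 → sign −
step 4: row/col 4 already zero → sign 0
signature = (1, 3, 1)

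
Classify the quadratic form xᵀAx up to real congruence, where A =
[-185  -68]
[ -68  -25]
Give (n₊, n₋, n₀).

step 0: pivot -185 → sign −
step 1: pivot -1/185 → sign −
signature = (0, 2, 0)

Answer: (0, 2, 0)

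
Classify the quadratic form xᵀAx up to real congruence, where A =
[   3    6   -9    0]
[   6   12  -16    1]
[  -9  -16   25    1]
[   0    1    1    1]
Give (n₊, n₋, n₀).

Answer: (2, 2, 0)

Derivation:
step 0: pivot 3 → sign +
step 1: pivot -2 → sign −
step 2: pivot 2 → sign +
step 3: pivot -1/2 → sign −
signature = (2, 2, 0)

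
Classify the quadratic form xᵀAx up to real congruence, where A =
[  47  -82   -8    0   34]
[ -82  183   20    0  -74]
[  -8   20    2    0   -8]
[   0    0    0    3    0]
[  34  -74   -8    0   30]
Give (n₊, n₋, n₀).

step 0: pivot 47 → sign +
step 1: pivot 1877/47 → sign +
step 2: pivot -518/1877 → sign −
step 3: pivot 3 → sign +
step 4: pivot 2/259 → sign +
signature = (4, 1, 0)

Answer: (4, 1, 0)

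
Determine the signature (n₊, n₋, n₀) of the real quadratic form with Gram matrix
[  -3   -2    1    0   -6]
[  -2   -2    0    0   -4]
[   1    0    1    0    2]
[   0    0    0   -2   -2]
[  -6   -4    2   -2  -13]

step 0: pivot -3 → sign −
step 1: pivot -2/3 → sign −
step 2: pivot 2 → sign +
step 3: pivot -2 → sign −
step 4: pivot 1 → sign +
signature = (2, 3, 0)

Answer: (2, 3, 0)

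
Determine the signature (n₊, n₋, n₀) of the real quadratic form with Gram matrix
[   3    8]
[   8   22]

step 0: pivot 3 → sign +
step 1: pivot 2/3 → sign +
signature = (2, 0, 0)

Answer: (2, 0, 0)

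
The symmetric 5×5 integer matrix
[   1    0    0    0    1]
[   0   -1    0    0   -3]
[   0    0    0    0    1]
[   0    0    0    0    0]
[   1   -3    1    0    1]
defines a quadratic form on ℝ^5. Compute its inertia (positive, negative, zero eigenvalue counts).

Answer: (2, 2, 1)

Derivation:
step 0: pivot 1 → sign +
step 1: pivot -1 → sign −
step 2: pivot 9 → sign +
step 3: pivot -1/9 → sign −
step 4: row/col 4 already zero → sign 0
signature = (2, 2, 1)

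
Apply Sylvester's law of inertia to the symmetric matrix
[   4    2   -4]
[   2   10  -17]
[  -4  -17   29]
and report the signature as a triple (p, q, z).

step 0: pivot 4 → sign +
step 1: pivot 9 → sign +
step 2: row/col 2 already zero → sign 0
signature = (2, 0, 1)

Answer: (2, 0, 1)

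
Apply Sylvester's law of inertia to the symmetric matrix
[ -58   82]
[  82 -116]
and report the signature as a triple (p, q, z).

step 0: pivot -58 → sign −
step 1: pivot -2/29 → sign −
signature = (0, 2, 0)

Answer: (0, 2, 0)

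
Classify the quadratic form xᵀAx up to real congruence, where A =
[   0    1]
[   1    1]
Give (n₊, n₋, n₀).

step 0: pivot 1 → sign +
step 1: pivot -1 → sign −
signature = (1, 1, 0)

Answer: (1, 1, 0)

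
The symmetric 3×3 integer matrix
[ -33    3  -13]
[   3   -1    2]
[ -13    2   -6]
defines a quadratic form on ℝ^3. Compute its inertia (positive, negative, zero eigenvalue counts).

step 0: pivot -33 → sign −
step 1: pivot -8/11 → sign −
step 2: pivot 1/24 → sign +
signature = (1, 2, 0)

Answer: (1, 2, 0)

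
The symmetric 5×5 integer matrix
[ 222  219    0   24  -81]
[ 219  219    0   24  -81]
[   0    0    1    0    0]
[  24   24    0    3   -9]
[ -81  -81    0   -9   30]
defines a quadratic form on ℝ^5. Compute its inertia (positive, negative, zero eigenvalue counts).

step 0: pivot 222 → sign +
step 1: pivot 219/74 → sign +
step 2: pivot 1 → sign +
step 3: pivot 27/73 → sign +
step 4: row/col 4 already zero → sign 0
signature = (4, 0, 1)

Answer: (4, 0, 1)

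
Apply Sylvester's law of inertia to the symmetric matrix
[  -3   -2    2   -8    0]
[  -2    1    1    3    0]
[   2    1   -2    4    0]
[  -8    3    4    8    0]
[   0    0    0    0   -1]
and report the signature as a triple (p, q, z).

Answer: (1, 4, 0)

Derivation:
step 0: pivot -3 → sign −
step 1: pivot 7/3 → sign +
step 2: pivot -5/7 → sign −
step 3: pivot -2/5 → sign −
step 4: pivot -1 → sign −
signature = (1, 4, 0)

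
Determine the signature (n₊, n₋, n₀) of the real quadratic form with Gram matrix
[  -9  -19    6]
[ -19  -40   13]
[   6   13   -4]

Answer: (1, 2, 0)

Derivation:
step 0: pivot -9 → sign −
step 1: pivot 1/9 → sign +
step 2: pivot -1 → sign −
signature = (1, 2, 0)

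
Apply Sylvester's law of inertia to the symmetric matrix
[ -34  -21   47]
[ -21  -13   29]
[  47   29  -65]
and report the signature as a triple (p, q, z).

step 0: pivot -34 → sign −
step 1: pivot -1/34 → sign −
step 2: row/col 2 already zero → sign 0
signature = (0, 2, 1)

Answer: (0, 2, 1)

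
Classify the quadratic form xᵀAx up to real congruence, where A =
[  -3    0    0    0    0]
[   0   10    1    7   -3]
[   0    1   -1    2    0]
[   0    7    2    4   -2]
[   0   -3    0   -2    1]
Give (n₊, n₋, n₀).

step 0: pivot -3 → sign −
step 1: pivot 10 → sign +
step 2: pivot -11/10 → sign −
step 3: pivot 7/11 → sign +
step 4: pivot -1/7 → sign −
signature = (2, 3, 0)

Answer: (2, 3, 0)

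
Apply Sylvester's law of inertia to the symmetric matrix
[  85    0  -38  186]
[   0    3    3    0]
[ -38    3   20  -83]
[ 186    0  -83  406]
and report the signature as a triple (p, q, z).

step 0: pivot 85 → sign +
step 1: pivot 3 → sign +
step 2: pivot 1/85 → sign +
step 3: pivot -3 → sign −
signature = (3, 1, 0)

Answer: (3, 1, 0)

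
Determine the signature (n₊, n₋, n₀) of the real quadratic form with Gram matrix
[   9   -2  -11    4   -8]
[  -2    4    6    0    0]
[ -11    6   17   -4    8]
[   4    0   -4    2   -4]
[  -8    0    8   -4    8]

step 0: pivot 9 → sign +
step 1: pivot 32/9 → sign +
step 2: row/col 2 already zero → sign 0
step 3: row/col 3 already zero → sign 0
step 4: row/col 4 already zero → sign 0
signature = (2, 0, 3)

Answer: (2, 0, 3)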